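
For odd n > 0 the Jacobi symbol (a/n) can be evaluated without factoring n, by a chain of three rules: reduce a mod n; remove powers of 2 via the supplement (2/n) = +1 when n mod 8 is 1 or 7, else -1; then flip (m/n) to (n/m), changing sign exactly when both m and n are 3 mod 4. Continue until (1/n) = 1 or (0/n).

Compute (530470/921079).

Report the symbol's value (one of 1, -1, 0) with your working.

factor out 2^1: 530470 = 2^1·265235; with 921079 mod 8 = 7, (2/921079) = +1; sign now +1; continue with (265235/921079)
flip (265235/921079) -> (921079/265235): both odd, 265235 mod 4 = 3, 921079 mod 4 = 3, so the flip contributes -1; sign now -1
(921079/265235): 921079 mod 265235 = 125374, so (921079/265235) = (125374/265235)
factor out 2^1: 125374 = 2^1·62687; with 265235 mod 8 = 3, (2/265235) = -1; sign now +1; continue with (62687/265235)
flip (62687/265235) -> (265235/62687): both odd, 62687 mod 4 = 3, 265235 mod 4 = 3, so the flip contributes -1; sign now -1
(265235/62687): 265235 mod 62687 = 14487, so (265235/62687) = (14487/62687)
flip (14487/62687) -> (62687/14487): both odd, 14487 mod 4 = 3, 62687 mod 4 = 3, so the flip contributes -1; sign now +1
(62687/14487): 62687 mod 14487 = 4739, so (62687/14487) = (4739/14487)
flip (4739/14487) -> (14487/4739): both odd, 4739 mod 4 = 3, 14487 mod 4 = 3, so the flip contributes -1; sign now -1
(14487/4739): 14487 mod 4739 = 270, so (14487/4739) = (270/4739)
factor out 2^1: 270 = 2^1·135; with 4739 mod 8 = 3, (2/4739) = -1; sign now +1; continue with (135/4739)
flip (135/4739) -> (4739/135): both odd, 135 mod 4 = 3, 4739 mod 4 = 3, so the flip contributes -1; sign now -1
(4739/135): 4739 mod 135 = 14, so (4739/135) = (14/135)
factor out 2^1: 14 = 2^1·7; with 135 mod 8 = 7, (2/135) = +1; sign now -1; continue with (7/135)
flip (7/135) -> (135/7): both odd, 7 mod 4 = 3, 135 mod 4 = 3, so the flip contributes -1; sign now +1
(135/7): 135 mod 7 = 2, so (135/7) = (2/7)
factor out 2^1: 2 = 2^1·1; with 7 mod 8 = 7, (2/7) = +1; sign now +1; continue with (1/7)
reached (1/7) = 1, so the symbol is +1

1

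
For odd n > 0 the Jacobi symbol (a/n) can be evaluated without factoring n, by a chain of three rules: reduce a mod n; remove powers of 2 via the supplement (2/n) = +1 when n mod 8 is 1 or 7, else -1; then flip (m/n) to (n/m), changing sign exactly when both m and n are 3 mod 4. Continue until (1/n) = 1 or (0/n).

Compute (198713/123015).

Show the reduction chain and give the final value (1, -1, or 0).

-1

(198713/123015): 198713 mod 123015 = 75698, so (198713/123015) = (75698/123015)
factor out 2^1: 75698 = 2^1·37849; with 123015 mod 8 = 7, (2/123015) = +1; sign now +1; continue with (37849/123015)
flip (37849/123015) -> (123015/37849): both odd, 37849 mod 4 = 1, 123015 mod 4 = 3, so the flip contributes +1; sign now +1
(123015/37849): 123015 mod 37849 = 9468, so (123015/37849) = (9468/37849)
factor out 2^2: 9468 = 2^2·2367; with 37849 mod 8 = 1, (2/37849) = +1; sign now +1; continue with (2367/37849)
flip (2367/37849) -> (37849/2367): both odd, 2367 mod 4 = 3, 37849 mod 4 = 1, so the flip contributes +1; sign now +1
(37849/2367): 37849 mod 2367 = 2344, so (37849/2367) = (2344/2367)
factor out 2^3: 2344 = 2^3·293; with 2367 mod 8 = 7, (2/2367) = +1; sign now +1; continue with (293/2367)
flip (293/2367) -> (2367/293): both odd, 293 mod 4 = 1, 2367 mod 4 = 3, so the flip contributes +1; sign now +1
(2367/293): 2367 mod 293 = 23, so (2367/293) = (23/293)
flip (23/293) -> (293/23): both odd, 23 mod 4 = 3, 293 mod 4 = 1, so the flip contributes +1; sign now +1
(293/23): 293 mod 23 = 17, so (293/23) = (17/23)
flip (17/23) -> (23/17): both odd, 17 mod 4 = 1, 23 mod 4 = 3, so the flip contributes +1; sign now +1
(23/17): 23 mod 17 = 6, so (23/17) = (6/17)
factor out 2^1: 6 = 2^1·3; with 17 mod 8 = 1, (2/17) = +1; sign now +1; continue with (3/17)
flip (3/17) -> (17/3): both odd, 3 mod 4 = 3, 17 mod 4 = 1, so the flip contributes +1; sign now +1
(17/3): 17 mod 3 = 2, so (17/3) = (2/3)
factor out 2^1: 2 = 2^1·1; with 3 mod 8 = 3, (2/3) = -1; sign now -1; continue with (1/3)
reached (1/3) = 1, so the symbol is -1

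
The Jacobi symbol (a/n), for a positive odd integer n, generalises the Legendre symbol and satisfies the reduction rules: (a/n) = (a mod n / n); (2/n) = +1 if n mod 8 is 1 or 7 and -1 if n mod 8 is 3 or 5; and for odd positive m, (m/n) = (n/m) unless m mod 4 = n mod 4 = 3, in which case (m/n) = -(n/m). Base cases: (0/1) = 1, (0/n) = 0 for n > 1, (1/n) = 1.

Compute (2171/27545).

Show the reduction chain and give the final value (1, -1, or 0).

flip (2171/27545) -> (27545/2171): both odd, 2171 mod 4 = 3, 27545 mod 4 = 1, so the flip contributes +1; sign now +1
(27545/2171): 27545 mod 2171 = 1493, so (27545/2171) = (1493/2171)
flip (1493/2171) -> (2171/1493): both odd, 1493 mod 4 = 1, 2171 mod 4 = 3, so the flip contributes +1; sign now +1
(2171/1493): 2171 mod 1493 = 678, so (2171/1493) = (678/1493)
factor out 2^1: 678 = 2^1·339; with 1493 mod 8 = 5, (2/1493) = -1; sign now -1; continue with (339/1493)
flip (339/1493) -> (1493/339): both odd, 339 mod 4 = 3, 1493 mod 4 = 1, so the flip contributes +1; sign now -1
(1493/339): 1493 mod 339 = 137, so (1493/339) = (137/339)
flip (137/339) -> (339/137): both odd, 137 mod 4 = 1, 339 mod 4 = 3, so the flip contributes +1; sign now -1
(339/137): 339 mod 137 = 65, so (339/137) = (65/137)
flip (65/137) -> (137/65): both odd, 65 mod 4 = 1, 137 mod 4 = 1, so the flip contributes +1; sign now -1
(137/65): 137 mod 65 = 7, so (137/65) = (7/65)
flip (7/65) -> (65/7): both odd, 7 mod 4 = 3, 65 mod 4 = 1, so the flip contributes +1; sign now -1
(65/7): 65 mod 7 = 2, so (65/7) = (2/7)
factor out 2^1: 2 = 2^1·1; with 7 mod 8 = 7, (2/7) = +1; sign now -1; continue with (1/7)
reached (1/7) = 1, so the symbol is -1

-1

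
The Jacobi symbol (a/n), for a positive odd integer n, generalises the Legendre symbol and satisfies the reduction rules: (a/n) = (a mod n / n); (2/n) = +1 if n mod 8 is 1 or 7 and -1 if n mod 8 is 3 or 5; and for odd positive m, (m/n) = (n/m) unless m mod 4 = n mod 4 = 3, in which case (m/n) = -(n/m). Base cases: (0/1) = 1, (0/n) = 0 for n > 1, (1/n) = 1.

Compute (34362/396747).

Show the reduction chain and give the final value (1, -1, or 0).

0

34362 = 2^1·17181; (2/396747) = -1 since 396747 mod 8 = 3, so (34362/396747) = (-1)^1·(17181/396747); sign now -1
reciprocity: (17181/396747) = +1·(396747/17181) since 17181 mod 4 = 1, 396747 mod 4 = 3; sign now -1
(396747/17181) = (1584/17181)   [reduce mod 17181]
1584 = 2^4·99; (2/17181) = -1 since 17181 mod 8 = 5, so (1584/17181) = (-1)^4·(99/17181); sign now -1
reciprocity: (99/17181) = +1·(17181/99) since 99 mod 4 = 3, 17181 mod 4 = 1; sign now -1
(17181/99) = (54/99)   [reduce mod 99]
54 = 2^1·27; (2/99) = -1 since 99 mod 8 = 3, so (54/99) = (-1)^1·(27/99); sign now +1
reciprocity: (27/99) = -1·(99/27) since 27 mod 4 = 3, 99 mod 4 = 3; sign now -1
(99/27) = (18/27)   [reduce mod 27]
18 = 2^1·9; (2/27) = -1 since 27 mod 8 = 3, so (18/27) = (-1)^1·(9/27); sign now +1
reciprocity: (9/27) = +1·(27/9) since 9 mod 4 = 1, 27 mod 4 = 3; sign now +1
(27/9) = (0/9)   [reduce mod 9]
(0/9) = 0   [gcd(a, n) > 1]; final value = 0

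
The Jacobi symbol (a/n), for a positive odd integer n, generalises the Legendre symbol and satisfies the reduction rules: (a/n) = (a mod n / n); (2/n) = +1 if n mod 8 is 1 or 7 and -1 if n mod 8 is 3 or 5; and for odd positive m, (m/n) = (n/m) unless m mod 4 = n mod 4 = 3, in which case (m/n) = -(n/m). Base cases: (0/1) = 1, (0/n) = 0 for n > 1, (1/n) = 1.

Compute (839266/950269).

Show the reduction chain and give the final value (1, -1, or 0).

factor out 2^1: 839266 = 2^1·419633; with 950269 mod 8 = 5, (2/950269) = -1; sign now -1; continue with (419633/950269)
flip (419633/950269) -> (950269/419633): both odd, 419633 mod 4 = 1, 950269 mod 4 = 1, so the flip contributes +1; sign now -1
(950269/419633): 950269 mod 419633 = 111003, so (950269/419633) = (111003/419633)
flip (111003/419633) -> (419633/111003): both odd, 111003 mod 4 = 3, 419633 mod 4 = 1, so the flip contributes +1; sign now -1
(419633/111003): 419633 mod 111003 = 86624, so (419633/111003) = (86624/111003)
factor out 2^5: 86624 = 2^5·2707; with 111003 mod 8 = 3, (2/111003) = -1; sign now +1; continue with (2707/111003)
flip (2707/111003) -> (111003/2707): both odd, 2707 mod 4 = 3, 111003 mod 4 = 3, so the flip contributes -1; sign now -1
(111003/2707): 111003 mod 2707 = 16, so (111003/2707) = (16/2707)
factor out 2^4: 16 = 2^4·1; with 2707 mod 8 = 3, (2/2707) = -1; sign now -1; continue with (1/2707)
reached (1/2707) = 1, so the symbol is -1

-1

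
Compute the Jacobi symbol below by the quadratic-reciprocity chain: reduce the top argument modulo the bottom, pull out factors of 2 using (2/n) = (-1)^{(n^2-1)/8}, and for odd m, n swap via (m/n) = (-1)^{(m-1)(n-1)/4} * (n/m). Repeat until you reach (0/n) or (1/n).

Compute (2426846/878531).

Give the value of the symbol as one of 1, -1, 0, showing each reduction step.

(2426846/878531) = (669784/878531)   [reduce mod 878531]
669784 = 2^3·83723; (2/878531) = -1 since 878531 mod 8 = 3, so (669784/878531) = (-1)^3·(83723/878531); sign now -1
reciprocity: (83723/878531) = -1·(878531/83723) since 83723 mod 4 = 3, 878531 mod 4 = 3; sign now +1
(878531/83723) = (41301/83723)   [reduce mod 83723]
reciprocity: (41301/83723) = +1·(83723/41301) since 41301 mod 4 = 1, 83723 mod 4 = 3; sign now +1
(83723/41301) = (1121/41301)   [reduce mod 41301]
reciprocity: (1121/41301) = +1·(41301/1121) since 1121 mod 4 = 1, 41301 mod 4 = 1; sign now +1
(41301/1121) = (945/1121)   [reduce mod 1121]
reciprocity: (945/1121) = +1·(1121/945) since 945 mod 4 = 1, 1121 mod 4 = 1; sign now +1
(1121/945) = (176/945)   [reduce mod 945]
176 = 2^4·11; (2/945) = +1 since 945 mod 8 = 1, so (176/945) = (+1)^4·(11/945); sign now +1
reciprocity: (11/945) = +1·(945/11) since 11 mod 4 = 3, 945 mod 4 = 1; sign now +1
(945/11) = (10/11)   [reduce mod 11]
10 = 2^1·5; (2/11) = -1 since 11 mod 8 = 3, so (10/11) = (-1)^1·(5/11); sign now -1
reciprocity: (5/11) = +1·(11/5) since 5 mod 4 = 1, 11 mod 4 = 3; sign now -1
(11/5) = (1/5)   [reduce mod 5]
(1/5) = 1; final value = sign = -1

-1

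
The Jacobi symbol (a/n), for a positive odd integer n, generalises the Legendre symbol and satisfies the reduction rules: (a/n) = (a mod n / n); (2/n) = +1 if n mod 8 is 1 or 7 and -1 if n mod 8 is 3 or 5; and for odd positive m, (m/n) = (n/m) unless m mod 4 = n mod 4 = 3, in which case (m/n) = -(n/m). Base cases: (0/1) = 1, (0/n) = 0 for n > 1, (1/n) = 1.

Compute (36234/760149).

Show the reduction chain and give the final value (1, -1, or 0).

0

36234 = 2^1·18117; (2/760149) = -1 since 760149 mod 8 = 5, so (36234/760149) = (-1)^1·(18117/760149); sign now -1
reciprocity: (18117/760149) = +1·(760149/18117) since 18117 mod 4 = 1, 760149 mod 4 = 1; sign now -1
(760149/18117) = (17352/18117)   [reduce mod 18117]
17352 = 2^3·2169; (2/18117) = -1 since 18117 mod 8 = 5, so (17352/18117) = (-1)^3·(2169/18117); sign now +1
reciprocity: (2169/18117) = +1·(18117/2169) since 2169 mod 4 = 1, 18117 mod 4 = 1; sign now +1
(18117/2169) = (765/2169)   [reduce mod 2169]
reciprocity: (765/2169) = +1·(2169/765) since 765 mod 4 = 1, 2169 mod 4 = 1; sign now +1
(2169/765) = (639/765)   [reduce mod 765]
reciprocity: (639/765) = +1·(765/639) since 639 mod 4 = 3, 765 mod 4 = 1; sign now +1
(765/639) = (126/639)   [reduce mod 639]
126 = 2^1·63; (2/639) = +1 since 639 mod 8 = 7, so (126/639) = (+1)^1·(63/639); sign now +1
reciprocity: (63/639) = -1·(639/63) since 63 mod 4 = 3, 639 mod 4 = 3; sign now -1
(639/63) = (9/63)   [reduce mod 63]
reciprocity: (9/63) = +1·(63/9) since 9 mod 4 = 1, 63 mod 4 = 3; sign now -1
(63/9) = (0/9)   [reduce mod 9]
(0/9) = 0   [gcd(a, n) > 1]; final value = 0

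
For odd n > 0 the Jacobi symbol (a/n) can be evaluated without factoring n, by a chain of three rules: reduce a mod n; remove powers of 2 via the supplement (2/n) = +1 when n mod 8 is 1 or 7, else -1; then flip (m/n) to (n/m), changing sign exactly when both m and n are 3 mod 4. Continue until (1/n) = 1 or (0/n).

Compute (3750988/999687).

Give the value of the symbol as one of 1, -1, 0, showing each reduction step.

(3750988/999687): 3750988 mod 999687 = 751927, so (3750988/999687) = (751927/999687)
flip (751927/999687) -> (999687/751927): both odd, 751927 mod 4 = 3, 999687 mod 4 = 3, so the flip contributes -1; sign now -1
(999687/751927): 999687 mod 751927 = 247760, so (999687/751927) = (247760/751927)
factor out 2^4: 247760 = 2^4·15485; with 751927 mod 8 = 7, (2/751927) = +1; sign now -1; continue with (15485/751927)
flip (15485/751927) -> (751927/15485): both odd, 15485 mod 4 = 1, 751927 mod 4 = 3, so the flip contributes +1; sign now -1
(751927/15485): 751927 mod 15485 = 8647, so (751927/15485) = (8647/15485)
flip (8647/15485) -> (15485/8647): both odd, 8647 mod 4 = 3, 15485 mod 4 = 1, so the flip contributes +1; sign now -1
(15485/8647): 15485 mod 8647 = 6838, so (15485/8647) = (6838/8647)
factor out 2^1: 6838 = 2^1·3419; with 8647 mod 8 = 7, (2/8647) = +1; sign now -1; continue with (3419/8647)
flip (3419/8647) -> (8647/3419): both odd, 3419 mod 4 = 3, 8647 mod 4 = 3, so the flip contributes -1; sign now +1
(8647/3419): 8647 mod 3419 = 1809, so (8647/3419) = (1809/3419)
flip (1809/3419) -> (3419/1809): both odd, 1809 mod 4 = 1, 3419 mod 4 = 3, so the flip contributes +1; sign now +1
(3419/1809): 3419 mod 1809 = 1610, so (3419/1809) = (1610/1809)
factor out 2^1: 1610 = 2^1·805; with 1809 mod 8 = 1, (2/1809) = +1; sign now +1; continue with (805/1809)
flip (805/1809) -> (1809/805): both odd, 805 mod 4 = 1, 1809 mod 4 = 1, so the flip contributes +1; sign now +1
(1809/805): 1809 mod 805 = 199, so (1809/805) = (199/805)
flip (199/805) -> (805/199): both odd, 199 mod 4 = 3, 805 mod 4 = 1, so the flip contributes +1; sign now +1
(805/199): 805 mod 199 = 9, so (805/199) = (9/199)
flip (9/199) -> (199/9): both odd, 9 mod 4 = 1, 199 mod 4 = 3, so the flip contributes +1; sign now +1
(199/9): 199 mod 9 = 1, so (199/9) = (1/9)
reached (1/9) = 1, so the symbol is +1

1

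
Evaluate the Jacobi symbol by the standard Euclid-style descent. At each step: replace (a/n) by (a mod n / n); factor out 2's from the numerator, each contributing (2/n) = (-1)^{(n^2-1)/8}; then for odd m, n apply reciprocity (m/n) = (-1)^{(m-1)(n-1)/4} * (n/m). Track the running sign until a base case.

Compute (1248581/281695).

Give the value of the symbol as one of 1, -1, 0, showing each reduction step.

1

(1248581/281695) = (121801/281695)   [reduce mod 281695]
reciprocity: (121801/281695) = +1·(281695/121801) since 121801 mod 4 = 1, 281695 mod 4 = 3; sign now +1
(281695/121801) = (38093/121801)   [reduce mod 121801]
reciprocity: (38093/121801) = +1·(121801/38093) since 38093 mod 4 = 1, 121801 mod 4 = 1; sign now +1
(121801/38093) = (7522/38093)   [reduce mod 38093]
7522 = 2^1·3761; (2/38093) = -1 since 38093 mod 8 = 5, so (7522/38093) = (-1)^1·(3761/38093); sign now -1
reciprocity: (3761/38093) = +1·(38093/3761) since 3761 mod 4 = 1, 38093 mod 4 = 1; sign now -1
(38093/3761) = (483/3761)   [reduce mod 3761]
reciprocity: (483/3761) = +1·(3761/483) since 483 mod 4 = 3, 3761 mod 4 = 1; sign now -1
(3761/483) = (380/483)   [reduce mod 483]
380 = 2^2·95; (2/483) = -1 since 483 mod 8 = 3, so (380/483) = (-1)^2·(95/483); sign now -1
reciprocity: (95/483) = -1·(483/95) since 95 mod 4 = 3, 483 mod 4 = 3; sign now +1
(483/95) = (8/95)   [reduce mod 95]
8 = 2^3·1; (2/95) = +1 since 95 mod 8 = 7, so (8/95) = (+1)^3·(1/95); sign now +1
(1/95) = 1; final value = sign = +1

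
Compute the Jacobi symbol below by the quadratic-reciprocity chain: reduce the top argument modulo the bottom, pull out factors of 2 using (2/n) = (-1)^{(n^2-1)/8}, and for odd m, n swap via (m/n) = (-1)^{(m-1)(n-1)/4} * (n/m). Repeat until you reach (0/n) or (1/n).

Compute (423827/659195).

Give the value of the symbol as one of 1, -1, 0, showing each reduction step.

1

flip (423827/659195) -> (659195/423827): both odd, 423827 mod 4 = 3, 659195 mod 4 = 3, so the flip contributes -1; sign now -1
(659195/423827): 659195 mod 423827 = 235368, so (659195/423827) = (235368/423827)
factor out 2^3: 235368 = 2^3·29421; with 423827 mod 8 = 3, (2/423827) = -1; sign now +1; continue with (29421/423827)
flip (29421/423827) -> (423827/29421): both odd, 29421 mod 4 = 1, 423827 mod 4 = 3, so the flip contributes +1; sign now +1
(423827/29421): 423827 mod 29421 = 11933, so (423827/29421) = (11933/29421)
flip (11933/29421) -> (29421/11933): both odd, 11933 mod 4 = 1, 29421 mod 4 = 1, so the flip contributes +1; sign now +1
(29421/11933): 29421 mod 11933 = 5555, so (29421/11933) = (5555/11933)
flip (5555/11933) -> (11933/5555): both odd, 5555 mod 4 = 3, 11933 mod 4 = 1, so the flip contributes +1; sign now +1
(11933/5555): 11933 mod 5555 = 823, so (11933/5555) = (823/5555)
flip (823/5555) -> (5555/823): both odd, 823 mod 4 = 3, 5555 mod 4 = 3, so the flip contributes -1; sign now -1
(5555/823): 5555 mod 823 = 617, so (5555/823) = (617/823)
flip (617/823) -> (823/617): both odd, 617 mod 4 = 1, 823 mod 4 = 3, so the flip contributes +1; sign now -1
(823/617): 823 mod 617 = 206, so (823/617) = (206/617)
factor out 2^1: 206 = 2^1·103; with 617 mod 8 = 1, (2/617) = +1; sign now -1; continue with (103/617)
flip (103/617) -> (617/103): both odd, 103 mod 4 = 3, 617 mod 4 = 1, so the flip contributes +1; sign now -1
(617/103): 617 mod 103 = 102, so (617/103) = (102/103)
factor out 2^1: 102 = 2^1·51; with 103 mod 8 = 7, (2/103) = +1; sign now -1; continue with (51/103)
flip (51/103) -> (103/51): both odd, 51 mod 4 = 3, 103 mod 4 = 3, so the flip contributes -1; sign now +1
(103/51): 103 mod 51 = 1, so (103/51) = (1/51)
reached (1/51) = 1, so the symbol is +1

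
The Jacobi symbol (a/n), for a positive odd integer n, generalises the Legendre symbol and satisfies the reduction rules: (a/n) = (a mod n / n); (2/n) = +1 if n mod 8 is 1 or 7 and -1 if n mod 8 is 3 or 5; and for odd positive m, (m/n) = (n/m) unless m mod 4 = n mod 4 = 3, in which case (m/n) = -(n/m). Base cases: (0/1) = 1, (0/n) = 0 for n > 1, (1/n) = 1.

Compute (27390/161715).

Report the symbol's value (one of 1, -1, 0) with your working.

0

factor out 2^1: 27390 = 2^1·13695; with 161715 mod 8 = 3, (2/161715) = -1; sign now -1; continue with (13695/161715)
flip (13695/161715) -> (161715/13695): both odd, 13695 mod 4 = 3, 161715 mod 4 = 3, so the flip contributes -1; sign now +1
(161715/13695): 161715 mod 13695 = 11070, so (161715/13695) = (11070/13695)
factor out 2^1: 11070 = 2^1·5535; with 13695 mod 8 = 7, (2/13695) = +1; sign now +1; continue with (5535/13695)
flip (5535/13695) -> (13695/5535): both odd, 5535 mod 4 = 3, 13695 mod 4 = 3, so the flip contributes -1; sign now -1
(13695/5535): 13695 mod 5535 = 2625, so (13695/5535) = (2625/5535)
flip (2625/5535) -> (5535/2625): both odd, 2625 mod 4 = 1, 5535 mod 4 = 3, so the flip contributes +1; sign now -1
(5535/2625): 5535 mod 2625 = 285, so (5535/2625) = (285/2625)
flip (285/2625) -> (2625/285): both odd, 285 mod 4 = 1, 2625 mod 4 = 1, so the flip contributes +1; sign now -1
(2625/285): 2625 mod 285 = 60, so (2625/285) = (60/285)
factor out 2^2: 60 = 2^2·15; with 285 mod 8 = 5, (2/285) = -1; sign now -1; continue with (15/285)
flip (15/285) -> (285/15): both odd, 15 mod 4 = 3, 285 mod 4 = 1, so the flip contributes +1; sign now -1
(285/15): 285 mod 15 = 0, so (285/15) = (0/15)
reached (0/15); gcd(a, n) > 1, so (0/15) = 0 and the symbol is 0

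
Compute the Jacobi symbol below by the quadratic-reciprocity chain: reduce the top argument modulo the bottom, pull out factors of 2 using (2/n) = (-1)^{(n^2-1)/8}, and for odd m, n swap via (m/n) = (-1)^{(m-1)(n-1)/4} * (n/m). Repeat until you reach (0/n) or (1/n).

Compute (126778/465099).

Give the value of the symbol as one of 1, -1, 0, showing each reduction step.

126778 = 2^1·63389; (2/465099) = -1 since 465099 mod 8 = 3, so (126778/465099) = (-1)^1·(63389/465099); sign now -1
reciprocity: (63389/465099) = +1·(465099/63389) since 63389 mod 4 = 1, 465099 mod 4 = 3; sign now -1
(465099/63389) = (21376/63389)   [reduce mod 63389]
21376 = 2^7·167; (2/63389) = -1 since 63389 mod 8 = 5, so (21376/63389) = (-1)^7·(167/63389); sign now +1
reciprocity: (167/63389) = +1·(63389/167) since 167 mod 4 = 3, 63389 mod 4 = 1; sign now +1
(63389/167) = (96/167)   [reduce mod 167]
96 = 2^5·3; (2/167) = +1 since 167 mod 8 = 7, so (96/167) = (+1)^5·(3/167); sign now +1
reciprocity: (3/167) = -1·(167/3) since 3 mod 4 = 3, 167 mod 4 = 3; sign now -1
(167/3) = (2/3)   [reduce mod 3]
2 = 2^1·1; (2/3) = -1 since 3 mod 8 = 3, so (2/3) = (-1)^1·(1/3); sign now +1
(1/3) = 1; final value = sign = +1

1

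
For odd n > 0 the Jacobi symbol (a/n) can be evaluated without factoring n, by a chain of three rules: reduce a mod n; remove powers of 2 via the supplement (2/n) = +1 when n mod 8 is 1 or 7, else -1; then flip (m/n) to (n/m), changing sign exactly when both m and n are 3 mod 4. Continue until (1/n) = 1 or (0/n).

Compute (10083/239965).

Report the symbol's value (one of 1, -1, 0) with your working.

-1

flip (10083/239965) -> (239965/10083): both odd, 10083 mod 4 = 3, 239965 mod 4 = 1, so the flip contributes +1; sign now +1
(239965/10083): 239965 mod 10083 = 8056, so (239965/10083) = (8056/10083)
factor out 2^3: 8056 = 2^3·1007; with 10083 mod 8 = 3, (2/10083) = -1; sign now -1; continue with (1007/10083)
flip (1007/10083) -> (10083/1007): both odd, 1007 mod 4 = 3, 10083 mod 4 = 3, so the flip contributes -1; sign now +1
(10083/1007): 10083 mod 1007 = 13, so (10083/1007) = (13/1007)
flip (13/1007) -> (1007/13): both odd, 13 mod 4 = 1, 1007 mod 4 = 3, so the flip contributes +1; sign now +1
(1007/13): 1007 mod 13 = 6, so (1007/13) = (6/13)
factor out 2^1: 6 = 2^1·3; with 13 mod 8 = 5, (2/13) = -1; sign now -1; continue with (3/13)
flip (3/13) -> (13/3): both odd, 3 mod 4 = 3, 13 mod 4 = 1, so the flip contributes +1; sign now -1
(13/3): 13 mod 3 = 1, so (13/3) = (1/3)
reached (1/3) = 1, so the symbol is -1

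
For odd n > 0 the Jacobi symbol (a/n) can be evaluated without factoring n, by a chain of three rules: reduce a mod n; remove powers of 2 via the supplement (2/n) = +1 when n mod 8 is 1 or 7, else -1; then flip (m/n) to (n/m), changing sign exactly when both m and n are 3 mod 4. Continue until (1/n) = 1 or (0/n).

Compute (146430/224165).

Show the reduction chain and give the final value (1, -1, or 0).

0

factor out 2^1: 146430 = 2^1·73215; with 224165 mod 8 = 5, (2/224165) = -1; sign now -1; continue with (73215/224165)
flip (73215/224165) -> (224165/73215): both odd, 73215 mod 4 = 3, 224165 mod 4 = 1, so the flip contributes +1; sign now -1
(224165/73215): 224165 mod 73215 = 4520, so (224165/73215) = (4520/73215)
factor out 2^3: 4520 = 2^3·565; with 73215 mod 8 = 7, (2/73215) = +1; sign now -1; continue with (565/73215)
flip (565/73215) -> (73215/565): both odd, 565 mod 4 = 1, 73215 mod 4 = 3, so the flip contributes +1; sign now -1
(73215/565): 73215 mod 565 = 330, so (73215/565) = (330/565)
factor out 2^1: 330 = 2^1·165; with 565 mod 8 = 5, (2/565) = -1; sign now +1; continue with (165/565)
flip (165/565) -> (565/165): both odd, 165 mod 4 = 1, 565 mod 4 = 1, so the flip contributes +1; sign now +1
(565/165): 565 mod 165 = 70, so (565/165) = (70/165)
factor out 2^1: 70 = 2^1·35; with 165 mod 8 = 5, (2/165) = -1; sign now -1; continue with (35/165)
flip (35/165) -> (165/35): both odd, 35 mod 4 = 3, 165 mod 4 = 1, so the flip contributes +1; sign now -1
(165/35): 165 mod 35 = 25, so (165/35) = (25/35)
flip (25/35) -> (35/25): both odd, 25 mod 4 = 1, 35 mod 4 = 3, so the flip contributes +1; sign now -1
(35/25): 35 mod 25 = 10, so (35/25) = (10/25)
factor out 2^1: 10 = 2^1·5; with 25 mod 8 = 1, (2/25) = +1; sign now -1; continue with (5/25)
flip (5/25) -> (25/5): both odd, 5 mod 4 = 1, 25 mod 4 = 1, so the flip contributes +1; sign now -1
(25/5): 25 mod 5 = 0, so (25/5) = (0/5)
reached (0/5); gcd(a, n) > 1, so (0/5) = 0 and the symbol is 0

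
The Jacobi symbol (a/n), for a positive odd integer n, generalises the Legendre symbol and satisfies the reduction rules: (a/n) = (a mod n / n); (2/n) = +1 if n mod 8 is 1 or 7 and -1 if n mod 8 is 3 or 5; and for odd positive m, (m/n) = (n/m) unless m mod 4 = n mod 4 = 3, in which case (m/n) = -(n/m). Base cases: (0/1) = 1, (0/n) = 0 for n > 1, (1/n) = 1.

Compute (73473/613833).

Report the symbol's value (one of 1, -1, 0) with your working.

0

reciprocity: (73473/613833) = +1·(613833/73473) since 73473 mod 4 = 1, 613833 mod 4 = 1; sign now +1
(613833/73473) = (26049/73473)   [reduce mod 73473]
reciprocity: (26049/73473) = +1·(73473/26049) since 26049 mod 4 = 1, 73473 mod 4 = 1; sign now +1
(73473/26049) = (21375/26049)   [reduce mod 26049]
reciprocity: (21375/26049) = +1·(26049/21375) since 21375 mod 4 = 3, 26049 mod 4 = 1; sign now +1
(26049/21375) = (4674/21375)   [reduce mod 21375]
4674 = 2^1·2337; (2/21375) = +1 since 21375 mod 8 = 7, so (4674/21375) = (+1)^1·(2337/21375); sign now +1
reciprocity: (2337/21375) = +1·(21375/2337) since 2337 mod 4 = 1, 21375 mod 4 = 3; sign now +1
(21375/2337) = (342/2337)   [reduce mod 2337]
342 = 2^1·171; (2/2337) = +1 since 2337 mod 8 = 1, so (342/2337) = (+1)^1·(171/2337); sign now +1
reciprocity: (171/2337) = +1·(2337/171) since 171 mod 4 = 3, 2337 mod 4 = 1; sign now +1
(2337/171) = (114/171)   [reduce mod 171]
114 = 2^1·57; (2/171) = -1 since 171 mod 8 = 3, so (114/171) = (-1)^1·(57/171); sign now -1
reciprocity: (57/171) = +1·(171/57) since 57 mod 4 = 1, 171 mod 4 = 3; sign now -1
(171/57) = (0/57)   [reduce mod 57]
(0/57) = 0   [gcd(a, n) > 1]; final value = 0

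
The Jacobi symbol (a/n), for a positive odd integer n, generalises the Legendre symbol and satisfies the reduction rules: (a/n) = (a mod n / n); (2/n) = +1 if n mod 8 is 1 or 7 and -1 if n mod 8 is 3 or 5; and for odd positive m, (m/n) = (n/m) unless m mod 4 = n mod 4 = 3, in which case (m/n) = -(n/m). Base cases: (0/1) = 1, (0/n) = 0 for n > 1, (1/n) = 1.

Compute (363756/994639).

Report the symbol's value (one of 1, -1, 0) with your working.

-1

363756 = 2^2·90939; (2/994639) = +1 since 994639 mod 8 = 7, so (363756/994639) = (+1)^2·(90939/994639); sign now +1
reciprocity: (90939/994639) = -1·(994639/90939) since 90939 mod 4 = 3, 994639 mod 4 = 3; sign now -1
(994639/90939) = (85249/90939)   [reduce mod 90939]
reciprocity: (85249/90939) = +1·(90939/85249) since 85249 mod 4 = 1, 90939 mod 4 = 3; sign now -1
(90939/85249) = (5690/85249)   [reduce mod 85249]
5690 = 2^1·2845; (2/85249) = +1 since 85249 mod 8 = 1, so (5690/85249) = (+1)^1·(2845/85249); sign now -1
reciprocity: (2845/85249) = +1·(85249/2845) since 2845 mod 4 = 1, 85249 mod 4 = 1; sign now -1
(85249/2845) = (2744/2845)   [reduce mod 2845]
2744 = 2^3·343; (2/2845) = -1 since 2845 mod 8 = 5, so (2744/2845) = (-1)^3·(343/2845); sign now +1
reciprocity: (343/2845) = +1·(2845/343) since 343 mod 4 = 3, 2845 mod 4 = 1; sign now +1
(2845/343) = (101/343)   [reduce mod 343]
reciprocity: (101/343) = +1·(343/101) since 101 mod 4 = 1, 343 mod 4 = 3; sign now +1
(343/101) = (40/101)   [reduce mod 101]
40 = 2^3·5; (2/101) = -1 since 101 mod 8 = 5, so (40/101) = (-1)^3·(5/101); sign now -1
reciprocity: (5/101) = +1·(101/5) since 5 mod 4 = 1, 101 mod 4 = 1; sign now -1
(101/5) = (1/5)   [reduce mod 5]
(1/5) = 1; final value = sign = -1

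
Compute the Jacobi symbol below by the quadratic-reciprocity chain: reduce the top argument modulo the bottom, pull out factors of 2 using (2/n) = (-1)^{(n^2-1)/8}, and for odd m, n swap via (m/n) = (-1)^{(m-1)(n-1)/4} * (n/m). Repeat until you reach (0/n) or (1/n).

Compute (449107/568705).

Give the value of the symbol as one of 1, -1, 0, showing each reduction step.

reciprocity: (449107/568705) = +1·(568705/449107) since 449107 mod 4 = 3, 568705 mod 4 = 1; sign now +1
(568705/449107) = (119598/449107)   [reduce mod 449107]
119598 = 2^1·59799; (2/449107) = -1 since 449107 mod 8 = 3, so (119598/449107) = (-1)^1·(59799/449107); sign now -1
reciprocity: (59799/449107) = -1·(449107/59799) since 59799 mod 4 = 3, 449107 mod 4 = 3; sign now +1
(449107/59799) = (30514/59799)   [reduce mod 59799]
30514 = 2^1·15257; (2/59799) = +1 since 59799 mod 8 = 7, so (30514/59799) = (+1)^1·(15257/59799); sign now +1
reciprocity: (15257/59799) = +1·(59799/15257) since 15257 mod 4 = 1, 59799 mod 4 = 3; sign now +1
(59799/15257) = (14028/15257)   [reduce mod 15257]
14028 = 2^2·3507; (2/15257) = +1 since 15257 mod 8 = 1, so (14028/15257) = (+1)^2·(3507/15257); sign now +1
reciprocity: (3507/15257) = +1·(15257/3507) since 3507 mod 4 = 3, 15257 mod 4 = 1; sign now +1
(15257/3507) = (1229/3507)   [reduce mod 3507]
reciprocity: (1229/3507) = +1·(3507/1229) since 1229 mod 4 = 1, 3507 mod 4 = 3; sign now +1
(3507/1229) = (1049/1229)   [reduce mod 1229]
reciprocity: (1049/1229) = +1·(1229/1049) since 1049 mod 4 = 1, 1229 mod 4 = 1; sign now +1
(1229/1049) = (180/1049)   [reduce mod 1049]
180 = 2^2·45; (2/1049) = +1 since 1049 mod 8 = 1, so (180/1049) = (+1)^2·(45/1049); sign now +1
reciprocity: (45/1049) = +1·(1049/45) since 45 mod 4 = 1, 1049 mod 4 = 1; sign now +1
(1049/45) = (14/45)   [reduce mod 45]
14 = 2^1·7; (2/45) = -1 since 45 mod 8 = 5, so (14/45) = (-1)^1·(7/45); sign now -1
reciprocity: (7/45) = +1·(45/7) since 7 mod 4 = 3, 45 mod 4 = 1; sign now -1
(45/7) = (3/7)   [reduce mod 7]
reciprocity: (3/7) = -1·(7/3) since 3 mod 4 = 3, 7 mod 4 = 3; sign now +1
(7/3) = (1/3)   [reduce mod 3]
(1/3) = 1; final value = sign = +1

1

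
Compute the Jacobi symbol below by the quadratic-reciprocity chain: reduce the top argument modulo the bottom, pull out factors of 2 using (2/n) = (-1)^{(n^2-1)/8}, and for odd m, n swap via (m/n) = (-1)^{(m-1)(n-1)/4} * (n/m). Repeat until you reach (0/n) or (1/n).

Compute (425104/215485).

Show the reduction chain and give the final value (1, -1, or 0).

(425104/215485): 425104 mod 215485 = 209619, so (425104/215485) = (209619/215485)
flip (209619/215485) -> (215485/209619): both odd, 209619 mod 4 = 3, 215485 mod 4 = 1, so the flip contributes +1; sign now +1
(215485/209619): 215485 mod 209619 = 5866, so (215485/209619) = (5866/209619)
factor out 2^1: 5866 = 2^1·2933; with 209619 mod 8 = 3, (2/209619) = -1; sign now -1; continue with (2933/209619)
flip (2933/209619) -> (209619/2933): both odd, 2933 mod 4 = 1, 209619 mod 4 = 3, so the flip contributes +1; sign now -1
(209619/2933): 209619 mod 2933 = 1376, so (209619/2933) = (1376/2933)
factor out 2^5: 1376 = 2^5·43; with 2933 mod 8 = 5, (2/2933) = -1; sign now +1; continue with (43/2933)
flip (43/2933) -> (2933/43): both odd, 43 mod 4 = 3, 2933 mod 4 = 1, so the flip contributes +1; sign now +1
(2933/43): 2933 mod 43 = 9, so (2933/43) = (9/43)
flip (9/43) -> (43/9): both odd, 9 mod 4 = 1, 43 mod 4 = 3, so the flip contributes +1; sign now +1
(43/9): 43 mod 9 = 7, so (43/9) = (7/9)
flip (7/9) -> (9/7): both odd, 7 mod 4 = 3, 9 mod 4 = 1, so the flip contributes +1; sign now +1
(9/7): 9 mod 7 = 2, so (9/7) = (2/7)
factor out 2^1: 2 = 2^1·1; with 7 mod 8 = 7, (2/7) = +1; sign now +1; continue with (1/7)
reached (1/7) = 1, so the symbol is +1

1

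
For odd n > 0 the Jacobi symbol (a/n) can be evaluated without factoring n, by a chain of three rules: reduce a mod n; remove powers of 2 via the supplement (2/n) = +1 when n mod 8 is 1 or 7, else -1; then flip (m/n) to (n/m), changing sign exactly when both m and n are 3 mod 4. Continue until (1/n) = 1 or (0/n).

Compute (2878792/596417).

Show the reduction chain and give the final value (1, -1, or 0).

-1

(2878792/596417): 2878792 mod 596417 = 493124, so (2878792/596417) = (493124/596417)
factor out 2^2: 493124 = 2^2·123281; with 596417 mod 8 = 1, (2/596417) = +1; sign now +1; continue with (123281/596417)
flip (123281/596417) -> (596417/123281): both odd, 123281 mod 4 = 1, 596417 mod 4 = 1, so the flip contributes +1; sign now +1
(596417/123281): 596417 mod 123281 = 103293, so (596417/123281) = (103293/123281)
flip (103293/123281) -> (123281/103293): both odd, 103293 mod 4 = 1, 123281 mod 4 = 1, so the flip contributes +1; sign now +1
(123281/103293): 123281 mod 103293 = 19988, so (123281/103293) = (19988/103293)
factor out 2^2: 19988 = 2^2·4997; with 103293 mod 8 = 5, (2/103293) = -1; sign now +1; continue with (4997/103293)
flip (4997/103293) -> (103293/4997): both odd, 4997 mod 4 = 1, 103293 mod 4 = 1, so the flip contributes +1; sign now +1
(103293/4997): 103293 mod 4997 = 3353, so (103293/4997) = (3353/4997)
flip (3353/4997) -> (4997/3353): both odd, 3353 mod 4 = 1, 4997 mod 4 = 1, so the flip contributes +1; sign now +1
(4997/3353): 4997 mod 3353 = 1644, so (4997/3353) = (1644/3353)
factor out 2^2: 1644 = 2^2·411; with 3353 mod 8 = 1, (2/3353) = +1; sign now +1; continue with (411/3353)
flip (411/3353) -> (3353/411): both odd, 411 mod 4 = 3, 3353 mod 4 = 1, so the flip contributes +1; sign now +1
(3353/411): 3353 mod 411 = 65, so (3353/411) = (65/411)
flip (65/411) -> (411/65): both odd, 65 mod 4 = 1, 411 mod 4 = 3, so the flip contributes +1; sign now +1
(411/65): 411 mod 65 = 21, so (411/65) = (21/65)
flip (21/65) -> (65/21): both odd, 21 mod 4 = 1, 65 mod 4 = 1, so the flip contributes +1; sign now +1
(65/21): 65 mod 21 = 2, so (65/21) = (2/21)
factor out 2^1: 2 = 2^1·1; with 21 mod 8 = 5, (2/21) = -1; sign now -1; continue with (1/21)
reached (1/21) = 1, so the symbol is -1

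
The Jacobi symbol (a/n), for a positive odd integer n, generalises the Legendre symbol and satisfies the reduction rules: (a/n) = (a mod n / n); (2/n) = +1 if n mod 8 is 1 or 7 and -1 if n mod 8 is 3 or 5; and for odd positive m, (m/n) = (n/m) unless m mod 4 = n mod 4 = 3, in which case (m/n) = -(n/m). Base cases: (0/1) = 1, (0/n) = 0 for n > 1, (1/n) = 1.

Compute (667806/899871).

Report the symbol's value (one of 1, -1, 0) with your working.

0

667806 = 2^1·333903; (2/899871) = +1 since 899871 mod 8 = 7, so (667806/899871) = (+1)^1·(333903/899871); sign now +1
reciprocity: (333903/899871) = -1·(899871/333903) since 333903 mod 4 = 3, 899871 mod 4 = 3; sign now -1
(899871/333903) = (232065/333903)   [reduce mod 333903]
reciprocity: (232065/333903) = +1·(333903/232065) since 232065 mod 4 = 1, 333903 mod 4 = 3; sign now -1
(333903/232065) = (101838/232065)   [reduce mod 232065]
101838 = 2^1·50919; (2/232065) = +1 since 232065 mod 8 = 1, so (101838/232065) = (+1)^1·(50919/232065); sign now -1
reciprocity: (50919/232065) = +1·(232065/50919) since 50919 mod 4 = 3, 232065 mod 4 = 1; sign now -1
(232065/50919) = (28389/50919)   [reduce mod 50919]
reciprocity: (28389/50919) = +1·(50919/28389) since 28389 mod 4 = 1, 50919 mod 4 = 3; sign now -1
(50919/28389) = (22530/28389)   [reduce mod 28389]
22530 = 2^1·11265; (2/28389) = -1 since 28389 mod 8 = 5, so (22530/28389) = (-1)^1·(11265/28389); sign now +1
reciprocity: (11265/28389) = +1·(28389/11265) since 11265 mod 4 = 1, 28389 mod 4 = 1; sign now +1
(28389/11265) = (5859/11265)   [reduce mod 11265]
reciprocity: (5859/11265) = +1·(11265/5859) since 5859 mod 4 = 3, 11265 mod 4 = 1; sign now +1
(11265/5859) = (5406/5859)   [reduce mod 5859]
5406 = 2^1·2703; (2/5859) = -1 since 5859 mod 8 = 3, so (5406/5859) = (-1)^1·(2703/5859); sign now -1
reciprocity: (2703/5859) = -1·(5859/2703) since 2703 mod 4 = 3, 5859 mod 4 = 3; sign now +1
(5859/2703) = (453/2703)   [reduce mod 2703]
reciprocity: (453/2703) = +1·(2703/453) since 453 mod 4 = 1, 2703 mod 4 = 3; sign now +1
(2703/453) = (438/453)   [reduce mod 453]
438 = 2^1·219; (2/453) = -1 since 453 mod 8 = 5, so (438/453) = (-1)^1·(219/453); sign now -1
reciprocity: (219/453) = +1·(453/219) since 219 mod 4 = 3, 453 mod 4 = 1; sign now -1
(453/219) = (15/219)   [reduce mod 219]
reciprocity: (15/219) = -1·(219/15) since 15 mod 4 = 3, 219 mod 4 = 3; sign now +1
(219/15) = (9/15)   [reduce mod 15]
reciprocity: (9/15) = +1·(15/9) since 9 mod 4 = 1, 15 mod 4 = 3; sign now +1
(15/9) = (6/9)   [reduce mod 9]
6 = 2^1·3; (2/9) = +1 since 9 mod 8 = 1, so (6/9) = (+1)^1·(3/9); sign now +1
reciprocity: (3/9) = +1·(9/3) since 3 mod 4 = 3, 9 mod 4 = 1; sign now +1
(9/3) = (0/3)   [reduce mod 3]
(0/3) = 0   [gcd(a, n) > 1]; final value = 0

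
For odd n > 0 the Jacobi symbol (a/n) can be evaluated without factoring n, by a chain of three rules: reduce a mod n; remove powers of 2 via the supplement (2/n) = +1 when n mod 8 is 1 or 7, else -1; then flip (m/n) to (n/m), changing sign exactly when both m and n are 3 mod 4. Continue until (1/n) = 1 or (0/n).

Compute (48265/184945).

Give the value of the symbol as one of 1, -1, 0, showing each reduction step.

reciprocity: (48265/184945) = +1·(184945/48265) since 48265 mod 4 = 1, 184945 mod 4 = 1; sign now +1
(184945/48265) = (40150/48265)   [reduce mod 48265]
40150 = 2^1·20075; (2/48265) = +1 since 48265 mod 8 = 1, so (40150/48265) = (+1)^1·(20075/48265); sign now +1
reciprocity: (20075/48265) = +1·(48265/20075) since 20075 mod 4 = 3, 48265 mod 4 = 1; sign now +1
(48265/20075) = (8115/20075)   [reduce mod 20075]
reciprocity: (8115/20075) = -1·(20075/8115) since 8115 mod 4 = 3, 20075 mod 4 = 3; sign now -1
(20075/8115) = (3845/8115)   [reduce mod 8115]
reciprocity: (3845/8115) = +1·(8115/3845) since 3845 mod 4 = 1, 8115 mod 4 = 3; sign now -1
(8115/3845) = (425/3845)   [reduce mod 3845]
reciprocity: (425/3845) = +1·(3845/425) since 425 mod 4 = 1, 3845 mod 4 = 1; sign now -1
(3845/425) = (20/425)   [reduce mod 425]
20 = 2^2·5; (2/425) = +1 since 425 mod 8 = 1, so (20/425) = (+1)^2·(5/425); sign now -1
reciprocity: (5/425) = +1·(425/5) since 5 mod 4 = 1, 425 mod 4 = 1; sign now -1
(425/5) = (0/5)   [reduce mod 5]
(0/5) = 0   [gcd(a, n) > 1]; final value = 0

0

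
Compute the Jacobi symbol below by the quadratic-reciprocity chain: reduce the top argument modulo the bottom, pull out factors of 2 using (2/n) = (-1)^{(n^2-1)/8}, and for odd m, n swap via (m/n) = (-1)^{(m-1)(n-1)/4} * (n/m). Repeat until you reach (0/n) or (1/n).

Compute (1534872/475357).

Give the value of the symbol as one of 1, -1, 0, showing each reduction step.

1

(1534872/475357): 1534872 mod 475357 = 108801, so (1534872/475357) = (108801/475357)
flip (108801/475357) -> (475357/108801): both odd, 108801 mod 4 = 1, 475357 mod 4 = 1, so the flip contributes +1; sign now +1
(475357/108801): 475357 mod 108801 = 40153, so (475357/108801) = (40153/108801)
flip (40153/108801) -> (108801/40153): both odd, 40153 mod 4 = 1, 108801 mod 4 = 1, so the flip contributes +1; sign now +1
(108801/40153): 108801 mod 40153 = 28495, so (108801/40153) = (28495/40153)
flip (28495/40153) -> (40153/28495): both odd, 28495 mod 4 = 3, 40153 mod 4 = 1, so the flip contributes +1; sign now +1
(40153/28495): 40153 mod 28495 = 11658, so (40153/28495) = (11658/28495)
factor out 2^1: 11658 = 2^1·5829; with 28495 mod 8 = 7, (2/28495) = +1; sign now +1; continue with (5829/28495)
flip (5829/28495) -> (28495/5829): both odd, 5829 mod 4 = 1, 28495 mod 4 = 3, so the flip contributes +1; sign now +1
(28495/5829): 28495 mod 5829 = 5179, so (28495/5829) = (5179/5829)
flip (5179/5829) -> (5829/5179): both odd, 5179 mod 4 = 3, 5829 mod 4 = 1, so the flip contributes +1; sign now +1
(5829/5179): 5829 mod 5179 = 650, so (5829/5179) = (650/5179)
factor out 2^1: 650 = 2^1·325; with 5179 mod 8 = 3, (2/5179) = -1; sign now -1; continue with (325/5179)
flip (325/5179) -> (5179/325): both odd, 325 mod 4 = 1, 5179 mod 4 = 3, so the flip contributes +1; sign now -1
(5179/325): 5179 mod 325 = 304, so (5179/325) = (304/325)
factor out 2^4: 304 = 2^4·19; with 325 mod 8 = 5, (2/325) = -1; sign now -1; continue with (19/325)
flip (19/325) -> (325/19): both odd, 19 mod 4 = 3, 325 mod 4 = 1, so the flip contributes +1; sign now -1
(325/19): 325 mod 19 = 2, so (325/19) = (2/19)
factor out 2^1: 2 = 2^1·1; with 19 mod 8 = 3, (2/19) = -1; sign now +1; continue with (1/19)
reached (1/19) = 1, so the symbol is +1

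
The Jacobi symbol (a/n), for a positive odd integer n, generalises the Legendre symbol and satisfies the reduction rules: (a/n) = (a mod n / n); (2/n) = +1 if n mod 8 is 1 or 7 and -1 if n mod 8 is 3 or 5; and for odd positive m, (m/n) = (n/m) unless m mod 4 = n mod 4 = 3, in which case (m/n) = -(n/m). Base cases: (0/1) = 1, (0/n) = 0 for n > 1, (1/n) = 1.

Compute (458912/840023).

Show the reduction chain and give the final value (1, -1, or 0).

1

factor out 2^5: 458912 = 2^5·14341; with 840023 mod 8 = 7, (2/840023) = +1; sign now +1; continue with (14341/840023)
flip (14341/840023) -> (840023/14341): both odd, 14341 mod 4 = 1, 840023 mod 4 = 3, so the flip contributes +1; sign now +1
(840023/14341): 840023 mod 14341 = 8245, so (840023/14341) = (8245/14341)
flip (8245/14341) -> (14341/8245): both odd, 8245 mod 4 = 1, 14341 mod 4 = 1, so the flip contributes +1; sign now +1
(14341/8245): 14341 mod 8245 = 6096, so (14341/8245) = (6096/8245)
factor out 2^4: 6096 = 2^4·381; with 8245 mod 8 = 5, (2/8245) = -1; sign now +1; continue with (381/8245)
flip (381/8245) -> (8245/381): both odd, 381 mod 4 = 1, 8245 mod 4 = 1, so the flip contributes +1; sign now +1
(8245/381): 8245 mod 381 = 244, so (8245/381) = (244/381)
factor out 2^2: 244 = 2^2·61; with 381 mod 8 = 5, (2/381) = -1; sign now +1; continue with (61/381)
flip (61/381) -> (381/61): both odd, 61 mod 4 = 1, 381 mod 4 = 1, so the flip contributes +1; sign now +1
(381/61): 381 mod 61 = 15, so (381/61) = (15/61)
flip (15/61) -> (61/15): both odd, 15 mod 4 = 3, 61 mod 4 = 1, so the flip contributes +1; sign now +1
(61/15): 61 mod 15 = 1, so (61/15) = (1/15)
reached (1/15) = 1, so the symbol is +1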